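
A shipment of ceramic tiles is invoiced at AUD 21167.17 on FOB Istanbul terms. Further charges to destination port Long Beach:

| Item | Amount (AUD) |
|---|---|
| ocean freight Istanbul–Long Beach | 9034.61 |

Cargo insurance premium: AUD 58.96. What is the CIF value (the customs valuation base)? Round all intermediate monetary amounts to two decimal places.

CIF = FOB price + freight + insurance
CIF = 21167.17 + 9034.61 + 58.96 = 30260.74

CIF value: AUD 30260.74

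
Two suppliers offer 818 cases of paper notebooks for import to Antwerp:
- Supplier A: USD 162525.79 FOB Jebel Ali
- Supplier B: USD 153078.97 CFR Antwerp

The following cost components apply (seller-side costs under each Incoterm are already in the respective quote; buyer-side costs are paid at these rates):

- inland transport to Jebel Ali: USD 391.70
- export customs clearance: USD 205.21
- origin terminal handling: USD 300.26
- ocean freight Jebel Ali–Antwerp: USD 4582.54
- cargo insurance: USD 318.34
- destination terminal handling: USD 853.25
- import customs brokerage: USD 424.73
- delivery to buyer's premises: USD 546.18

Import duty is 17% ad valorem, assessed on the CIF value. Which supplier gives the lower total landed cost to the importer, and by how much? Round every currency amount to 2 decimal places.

Supplier A (FOB):
CIF value = FOB price + freight + insurance = 162525.79 + 4582.54 + 318.34 = 167426.67
Import duty = 167426.67 × 17% = 28462.53
Buyer bears (A): 4582.54 + 318.34 + 853.25 + 424.73 + 546.18 = 6725.04
Landed cost (A) = invoice 162525.79 + 6725.04 + duty 28462.53 = 197713.36
Supplier B (CFR):
CIF value = CFR price + insurance = 153078.97 + 318.34 = 153397.31
Import duty = 153397.31 × 17% = 26077.54
Buyer bears (B): 318.34 + 853.25 + 424.73 + 546.18 = 2142.50
Landed cost (B) = invoice 153078.97 + 2142.50 + duty 26077.54 = 181299.01
Difference = |197713.36 − 181299.01| = 16414.35

Supplier B is cheaper by USD 16414.35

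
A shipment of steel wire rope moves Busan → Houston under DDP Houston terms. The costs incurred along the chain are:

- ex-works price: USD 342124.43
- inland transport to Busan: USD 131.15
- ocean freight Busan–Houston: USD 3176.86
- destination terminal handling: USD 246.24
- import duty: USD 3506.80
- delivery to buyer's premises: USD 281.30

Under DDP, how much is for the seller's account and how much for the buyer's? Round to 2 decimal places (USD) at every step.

DDP: the seller bears all costs including import duty.
Seller's account: goods 342124.43 + inland to port 131.15 + freight 3176.86 + destination terminal 246.24 + duty 3506.80 + delivery 281.30 = 349466.78
Buyer's account: 0.00

Seller: USD 349466.78; buyer: USD 0.00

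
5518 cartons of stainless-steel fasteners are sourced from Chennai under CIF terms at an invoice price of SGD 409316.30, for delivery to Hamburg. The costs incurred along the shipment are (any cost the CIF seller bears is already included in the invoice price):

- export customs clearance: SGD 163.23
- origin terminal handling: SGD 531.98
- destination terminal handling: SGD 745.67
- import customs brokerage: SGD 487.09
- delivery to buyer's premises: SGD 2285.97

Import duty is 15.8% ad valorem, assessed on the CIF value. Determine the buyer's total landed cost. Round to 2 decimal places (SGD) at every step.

Total landed cost: SGD 477507.01

CIF: the seller pays costs through ocean freight and marine insurance to the destination port.
Already in the invoice (seller's account under CIF): export clearance, origin terminal — exclude.
The CIF price already equals the CIF value: 409316.30
Import duty = 409316.30 × 15.8% = 64671.98
Buyer bears: destination terminal 745.67 + brokerage 487.09 + delivery 2285.97 + duty 64671.98 = 68190.71
Landed cost = invoice 409316.30 + 68190.71 = 477507.01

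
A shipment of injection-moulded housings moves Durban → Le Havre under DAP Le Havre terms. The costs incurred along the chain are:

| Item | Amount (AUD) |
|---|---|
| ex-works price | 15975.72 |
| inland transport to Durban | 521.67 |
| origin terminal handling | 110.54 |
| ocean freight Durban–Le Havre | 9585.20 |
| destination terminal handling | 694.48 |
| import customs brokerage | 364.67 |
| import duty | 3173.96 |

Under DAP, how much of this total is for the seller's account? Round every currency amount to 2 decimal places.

Seller's account: AUD 26887.61

DAP: the seller bears all costs to the named destination except import duty and clearance.
Seller's account: goods 15975.72 + inland to port 521.67 + origin terminal 110.54 + freight 9585.20 + destination terminal 694.48 = 26887.61
Buyer's account: brokerage 364.67 + duty 3173.96 = 3538.63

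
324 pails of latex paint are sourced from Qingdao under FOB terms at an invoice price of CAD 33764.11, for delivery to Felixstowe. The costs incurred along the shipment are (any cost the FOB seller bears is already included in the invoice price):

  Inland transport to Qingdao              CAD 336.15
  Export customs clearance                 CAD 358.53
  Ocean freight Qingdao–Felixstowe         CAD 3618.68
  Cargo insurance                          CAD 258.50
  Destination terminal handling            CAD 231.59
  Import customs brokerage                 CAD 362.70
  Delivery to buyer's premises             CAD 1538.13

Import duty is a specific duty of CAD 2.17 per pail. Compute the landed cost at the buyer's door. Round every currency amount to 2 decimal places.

Total landed cost: CAD 40476.79

FOB: the seller bears costs until goods are on board at the origin port; the buyer bears freight, insurance and all costs thereafter.
Already in the invoice (seller's account under FOB): inland to port, export clearance — exclude.
CIF value = FOB price + freight + insurance = 33764.11 + 3618.68 + 258.50 = 37641.29
Import duty = 324 × 2.17 = 703.08
Buyer bears: freight 3618.68 + insurance 258.50 + destination terminal 231.59 + brokerage 362.70 + delivery 1538.13 + duty 703.08 = 6712.68
Landed cost = invoice 33764.11 + 6712.68 = 40476.79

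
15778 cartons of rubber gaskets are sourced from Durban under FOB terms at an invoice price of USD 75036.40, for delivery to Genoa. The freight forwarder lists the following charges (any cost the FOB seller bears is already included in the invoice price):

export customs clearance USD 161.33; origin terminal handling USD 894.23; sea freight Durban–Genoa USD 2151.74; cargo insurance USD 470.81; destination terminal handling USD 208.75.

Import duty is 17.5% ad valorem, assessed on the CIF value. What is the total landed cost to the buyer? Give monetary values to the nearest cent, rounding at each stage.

Total landed cost: USD 91458.02

FOB: the seller bears costs until goods are on board at the origin port; the buyer bears freight, insurance and all costs thereafter.
Already in the invoice (seller's account under FOB): export clearance, origin terminal — exclude.
CIF value = FOB price + freight + insurance = 75036.40 + 2151.74 + 470.81 = 77658.95
Import duty = 77658.95 × 17.5% = 13590.32
Buyer bears: freight 2151.74 + insurance 470.81 + destination terminal 208.75 + duty 13590.32 = 16421.62
Landed cost = invoice 75036.40 + 16421.62 = 91458.02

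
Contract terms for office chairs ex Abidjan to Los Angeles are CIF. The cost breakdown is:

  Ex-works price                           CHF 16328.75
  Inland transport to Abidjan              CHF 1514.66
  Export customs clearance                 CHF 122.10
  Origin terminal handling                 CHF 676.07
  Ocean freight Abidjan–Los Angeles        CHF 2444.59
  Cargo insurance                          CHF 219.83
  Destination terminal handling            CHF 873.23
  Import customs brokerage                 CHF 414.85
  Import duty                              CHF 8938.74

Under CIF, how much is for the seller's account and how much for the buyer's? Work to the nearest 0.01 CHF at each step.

Seller: CHF 21306.00; buyer: CHF 10226.82

CIF: the seller pays costs through ocean freight and marine insurance to the destination port.
Seller's account: goods 16328.75 + inland to port 1514.66 + export clearance 122.10 + origin terminal 676.07 + freight 2444.59 + insurance 219.83 = 21306.00
Buyer's account: destination terminal 873.23 + brokerage 414.85 + duty 8938.74 = 10226.82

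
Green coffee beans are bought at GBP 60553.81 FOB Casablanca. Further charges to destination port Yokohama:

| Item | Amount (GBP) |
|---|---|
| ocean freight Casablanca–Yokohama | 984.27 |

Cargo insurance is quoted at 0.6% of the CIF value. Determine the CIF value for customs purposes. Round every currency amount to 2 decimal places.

Let C be the CIF value. C = FOB price + freight + 0.6% × C
C − 0.6% × C = 60553.81 + 984.27
0.994 × C = 61538.08
C = 61538.08 / 0.994 = 61909.54
Insurance premium = 0.6% × 61909.54 = 371.46

CIF value: GBP 61909.54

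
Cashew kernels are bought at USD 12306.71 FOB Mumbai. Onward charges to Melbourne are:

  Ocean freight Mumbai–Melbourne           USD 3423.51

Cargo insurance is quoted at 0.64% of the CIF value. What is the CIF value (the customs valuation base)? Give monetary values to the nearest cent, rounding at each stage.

CIF value: USD 15831.54

Let C be the CIF value. C = FOB price + freight + 0.64% × C
C − 0.64% × C = 12306.71 + 3423.51
0.9936 × C = 15730.22
C = 15730.22 / 0.9936 = 15831.54
Insurance premium = 0.64% × 15831.54 = 101.32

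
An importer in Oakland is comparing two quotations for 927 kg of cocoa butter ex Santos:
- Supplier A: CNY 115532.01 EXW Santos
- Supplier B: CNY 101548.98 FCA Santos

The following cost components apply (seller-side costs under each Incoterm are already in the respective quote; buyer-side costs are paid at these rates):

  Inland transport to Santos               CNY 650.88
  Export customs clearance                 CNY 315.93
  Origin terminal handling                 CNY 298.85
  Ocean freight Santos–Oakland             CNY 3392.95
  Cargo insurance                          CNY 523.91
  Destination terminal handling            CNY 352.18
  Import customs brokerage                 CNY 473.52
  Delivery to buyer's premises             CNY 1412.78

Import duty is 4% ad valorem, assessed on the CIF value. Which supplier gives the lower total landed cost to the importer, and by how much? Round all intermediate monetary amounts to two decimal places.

Supplier A (EXW):
CIF value = EXW price + inland to port + export clearance + origin terminal + freight + insurance = 115532.01 + 650.88 + 315.93 + 298.85 + 3392.95 + 523.91 = 120714.53
Import duty = 120714.53 × 4% = 4828.58
Buyer bears (A): 650.88 + 315.93 + 298.85 + 3392.95 + 523.91 + 352.18 + 473.52 + 1412.78 = 7421.00
Landed cost (A) = invoice 115532.01 + 7421.00 + duty 4828.58 = 127781.59
Supplier B (FCA):
CIF value = FCA price + origin terminal + freight + insurance = 101548.98 + 298.85 + 3392.95 + 523.91 = 105764.69
Import duty = 105764.69 × 4% = 4230.59
Buyer bears (B): 298.85 + 3392.95 + 523.91 + 352.18 + 473.52 + 1412.78 = 6454.19
Landed cost (B) = invoice 101548.98 + 6454.19 + duty 4230.59 = 112233.76
Difference = |127781.59 − 112233.76| = 15547.83

Supplier B is cheaper by CNY 15547.83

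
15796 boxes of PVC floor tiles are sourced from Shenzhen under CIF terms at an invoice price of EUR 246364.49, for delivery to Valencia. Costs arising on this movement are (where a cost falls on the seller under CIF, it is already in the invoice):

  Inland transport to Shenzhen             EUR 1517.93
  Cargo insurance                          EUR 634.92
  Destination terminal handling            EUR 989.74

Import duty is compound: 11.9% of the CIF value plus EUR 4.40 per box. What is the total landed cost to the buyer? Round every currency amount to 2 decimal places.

CIF: the seller pays costs through ocean freight and marine insurance to the destination port.
Already in the invoice (seller's account under CIF): inland to port, insurance — exclude.
The CIF price already equals the CIF value: 246364.49
Ad valorem component: 246364.49 × 11.9% = 29317.37
Specific component: 15796 × 4.40 = 69502.40
Import duty = 29317.37 + 69502.40 = 98819.77
Buyer bears: destination terminal 989.74 + duty 98819.77 = 99809.51
Landed cost = invoice 246364.49 + 99809.51 = 346174.00

Total landed cost: EUR 346174.00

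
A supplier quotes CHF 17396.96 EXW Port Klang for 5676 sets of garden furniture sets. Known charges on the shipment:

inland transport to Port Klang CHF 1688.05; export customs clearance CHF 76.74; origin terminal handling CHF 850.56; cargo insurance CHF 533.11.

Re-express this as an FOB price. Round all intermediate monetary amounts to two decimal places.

FOB price: CHF 20012.31

Not relevant to the conversion: insurance — on the buyer under both terms; not part of either seller's price.
From EXW to FOB, the seller additionally bears: inland to port, export clearance, origin terminal.
FOB price = 17396.96 + 1688.05 + 76.74 + 850.56 = 20012.31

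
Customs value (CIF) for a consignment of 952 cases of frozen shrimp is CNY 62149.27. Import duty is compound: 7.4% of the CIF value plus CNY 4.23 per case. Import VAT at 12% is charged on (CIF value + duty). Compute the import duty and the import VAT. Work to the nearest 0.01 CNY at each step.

Ad valorem component: 62149.27 × 7.4% = 4599.05
Specific component: 952 × 4.23 = 4026.96
Import duty = 4599.05 + 4026.96 = 8626.01
VAT base = CIF + duty = 62149.27 + 8626.01 = 70775.28
Import VAT = 70775.28 × 12% = 8493.03

Import duty: CNY 8626.01; import VAT: CNY 8493.03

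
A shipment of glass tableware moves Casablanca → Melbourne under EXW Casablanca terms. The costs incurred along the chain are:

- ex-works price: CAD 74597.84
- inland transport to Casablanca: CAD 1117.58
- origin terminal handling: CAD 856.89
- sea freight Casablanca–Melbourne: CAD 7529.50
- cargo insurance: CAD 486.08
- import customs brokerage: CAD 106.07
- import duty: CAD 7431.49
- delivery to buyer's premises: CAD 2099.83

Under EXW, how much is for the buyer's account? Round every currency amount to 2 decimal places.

Buyer's account: CAD 19627.44

EXW: the seller makes goods available at their premises; the buyer bears all onward costs.
Seller's account: goods 74597.84 = 74597.84
Buyer's account: inland to port 1117.58 + origin terminal 856.89 + freight 7529.50 + insurance 486.08 + brokerage 106.07 + duty 7431.49 + delivery 2099.83 = 19627.44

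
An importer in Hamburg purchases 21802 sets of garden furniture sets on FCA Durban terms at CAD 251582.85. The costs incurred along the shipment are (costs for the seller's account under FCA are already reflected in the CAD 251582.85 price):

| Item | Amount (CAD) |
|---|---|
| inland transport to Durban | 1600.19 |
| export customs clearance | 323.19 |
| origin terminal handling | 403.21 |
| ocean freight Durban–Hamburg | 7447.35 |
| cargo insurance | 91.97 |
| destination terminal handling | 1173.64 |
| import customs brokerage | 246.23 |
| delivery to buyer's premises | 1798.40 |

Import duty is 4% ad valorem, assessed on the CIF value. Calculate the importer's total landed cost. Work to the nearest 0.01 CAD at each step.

FCA: the seller delivers export-cleared goods to the carrier; the buyer bears costs from that point.
Already in the invoice (seller's account under FCA): inland to port, export clearance — exclude.
CIF value = FCA price + origin terminal + freight + insurance = 251582.85 + 403.21 + 7447.35 + 91.97 = 259525.38
Import duty = 259525.38 × 4% = 10381.02
Buyer bears: origin terminal 403.21 + freight 7447.35 + insurance 91.97 + destination terminal 1173.64 + brokerage 246.23 + delivery 1798.40 + duty 10381.02 = 21541.82
Landed cost = invoice 251582.85 + 21541.82 = 273124.67

Total landed cost: CAD 273124.67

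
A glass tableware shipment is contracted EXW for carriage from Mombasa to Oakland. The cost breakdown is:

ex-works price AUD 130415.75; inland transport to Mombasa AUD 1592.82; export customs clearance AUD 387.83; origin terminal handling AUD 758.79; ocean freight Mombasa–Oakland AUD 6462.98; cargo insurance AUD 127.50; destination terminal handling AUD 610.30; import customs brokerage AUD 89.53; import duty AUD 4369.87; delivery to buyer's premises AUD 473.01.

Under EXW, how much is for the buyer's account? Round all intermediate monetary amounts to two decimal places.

Buyer's account: AUD 14872.63

EXW: the seller makes goods available at their premises; the buyer bears all onward costs.
Seller's account: goods 130415.75 = 130415.75
Buyer's account: inland to port 1592.82 + export clearance 387.83 + origin terminal 758.79 + freight 6462.98 + insurance 127.50 + destination terminal 610.30 + brokerage 89.53 + duty 4369.87 + delivery 473.01 = 14872.63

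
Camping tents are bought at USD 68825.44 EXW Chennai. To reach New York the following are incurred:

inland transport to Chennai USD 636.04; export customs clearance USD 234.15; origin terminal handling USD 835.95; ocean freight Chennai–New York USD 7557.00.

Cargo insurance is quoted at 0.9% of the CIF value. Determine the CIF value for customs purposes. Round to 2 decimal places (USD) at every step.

Let C be the CIF value. C = EXW price + pre-shipment costs + freight + 0.9% × C
C − 0.9% × C = 68825.44 + 636.04 + 234.15 + 835.95 + 7557.00
0.991 × C = 78088.58
C = 78088.58 / 0.991 = 78797.76
Insurance premium = 0.9% × 78797.76 = 709.18

CIF value: USD 78797.76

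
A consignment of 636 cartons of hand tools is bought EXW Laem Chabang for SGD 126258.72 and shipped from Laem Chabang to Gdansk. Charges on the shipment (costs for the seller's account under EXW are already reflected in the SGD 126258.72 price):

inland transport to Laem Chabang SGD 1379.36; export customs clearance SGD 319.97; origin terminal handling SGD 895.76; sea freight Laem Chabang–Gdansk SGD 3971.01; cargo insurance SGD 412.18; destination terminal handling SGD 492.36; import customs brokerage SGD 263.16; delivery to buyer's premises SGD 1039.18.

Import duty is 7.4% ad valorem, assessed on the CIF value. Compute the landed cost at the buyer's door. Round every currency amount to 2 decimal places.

EXW: the seller makes goods available at their premises; the buyer bears all onward costs.
CIF value = EXW price + inland to port + export clearance + origin terminal + freight + insurance = 126258.72 + 1379.36 + 319.97 + 895.76 + 3971.01 + 412.18 = 133237.00
Import duty = 133237.00 × 7.4% = 9859.54
Buyer bears: inland to port 1379.36 + export clearance 319.97 + origin terminal 895.76 + freight 3971.01 + insurance 412.18 + destination terminal 492.36 + brokerage 263.16 + delivery 1039.18 + duty 9859.54 = 18632.52
Landed cost = invoice 126258.72 + 18632.52 = 144891.24

Total landed cost: SGD 144891.24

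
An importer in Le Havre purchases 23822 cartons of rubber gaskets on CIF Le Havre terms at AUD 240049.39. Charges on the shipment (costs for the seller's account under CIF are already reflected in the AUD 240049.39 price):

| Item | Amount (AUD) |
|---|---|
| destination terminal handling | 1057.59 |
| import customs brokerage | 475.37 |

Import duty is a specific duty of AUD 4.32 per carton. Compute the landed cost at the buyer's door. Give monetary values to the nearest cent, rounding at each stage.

CIF: the seller pays costs through ocean freight and marine insurance to the destination port.
The CIF price already equals the CIF value: 240049.39
Import duty = 23822 × 4.32 = 102911.04
Buyer bears: destination terminal 1057.59 + brokerage 475.37 + duty 102911.04 = 104444.00
Landed cost = invoice 240049.39 + 104444.00 = 344493.39

Total landed cost: AUD 344493.39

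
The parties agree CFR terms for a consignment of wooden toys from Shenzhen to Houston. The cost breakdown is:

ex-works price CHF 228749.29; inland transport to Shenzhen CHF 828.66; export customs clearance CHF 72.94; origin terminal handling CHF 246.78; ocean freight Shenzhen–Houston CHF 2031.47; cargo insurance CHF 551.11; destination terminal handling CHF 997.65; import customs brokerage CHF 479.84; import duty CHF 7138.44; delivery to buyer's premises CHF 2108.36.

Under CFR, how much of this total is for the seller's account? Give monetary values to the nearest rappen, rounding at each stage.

Seller's account: CHF 231929.14

CFR: the seller pays costs through ocean freight to the destination port, but not insurance.
Seller's account: goods 228749.29 + inland to port 828.66 + export clearance 72.94 + origin terminal 246.78 + freight 2031.47 = 231929.14
Buyer's account: insurance 551.11 + destination terminal 997.65 + brokerage 479.84 + duty 7138.44 + delivery 2108.36 = 11275.40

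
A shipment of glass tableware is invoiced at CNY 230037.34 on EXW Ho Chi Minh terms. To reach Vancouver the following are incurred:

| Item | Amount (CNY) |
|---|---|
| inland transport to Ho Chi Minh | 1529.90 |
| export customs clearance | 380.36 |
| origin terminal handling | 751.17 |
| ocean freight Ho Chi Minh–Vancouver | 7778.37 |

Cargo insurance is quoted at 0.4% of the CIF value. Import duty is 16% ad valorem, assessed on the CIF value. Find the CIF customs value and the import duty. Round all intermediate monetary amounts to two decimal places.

CIF value: CNY 241442.91; import duty: CNY 38630.87

Let C be the CIF value. C = EXW price + pre-shipment costs + freight + 0.4% × C
C − 0.4% × C = 230037.34 + 1529.90 + 380.36 + 751.17 + 7778.37
0.996 × C = 240477.14
C = 240477.14 / 0.996 = 241442.91
Insurance premium = 0.4% × 241442.91 = 965.77
Import duty = 241442.91 × 16% = 38630.87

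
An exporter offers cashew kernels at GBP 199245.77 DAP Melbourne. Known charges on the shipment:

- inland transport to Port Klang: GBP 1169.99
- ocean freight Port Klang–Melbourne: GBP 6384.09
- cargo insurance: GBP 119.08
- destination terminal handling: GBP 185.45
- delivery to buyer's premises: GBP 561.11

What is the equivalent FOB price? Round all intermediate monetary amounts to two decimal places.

Not relevant to the conversion: inland to port — on the seller under both DAP and FOB; already in the DAP price and stays in the FOB price.
From DAP to FOB, the seller no longer bears: freight, insurance, destination terminal, delivery.
FOB price = 199245.77 − 6384.09 − 119.08 − 185.45 − 561.11 = 191996.04

FOB price: GBP 191996.04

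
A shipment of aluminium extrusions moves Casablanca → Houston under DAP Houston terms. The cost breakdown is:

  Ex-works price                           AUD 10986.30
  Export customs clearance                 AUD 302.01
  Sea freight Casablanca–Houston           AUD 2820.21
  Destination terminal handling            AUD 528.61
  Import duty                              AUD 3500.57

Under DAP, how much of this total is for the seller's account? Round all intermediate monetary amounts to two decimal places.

DAP: the seller bears all costs to the named destination except import duty and clearance.
Seller's account: goods 10986.30 + export clearance 302.01 + freight 2820.21 + destination terminal 528.61 = 14637.13
Buyer's account: duty 3500.57 = 3500.57

Seller's account: AUD 14637.13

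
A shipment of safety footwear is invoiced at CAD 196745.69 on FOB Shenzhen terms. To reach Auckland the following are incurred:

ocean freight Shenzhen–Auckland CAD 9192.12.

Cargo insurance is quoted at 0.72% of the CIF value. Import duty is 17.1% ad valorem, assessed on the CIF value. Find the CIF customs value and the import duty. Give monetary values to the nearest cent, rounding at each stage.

CIF value: CAD 207431.32; import duty: CAD 35470.76

Let C be the CIF value. C = FOB price + freight + 0.72% × C
C − 0.72% × C = 196745.69 + 9192.12
0.9928 × C = 205937.81
C = 205937.81 / 0.9928 = 207431.32
Insurance premium = 0.72% × 207431.32 = 1493.51
Import duty = 207431.32 × 17.1% = 35470.76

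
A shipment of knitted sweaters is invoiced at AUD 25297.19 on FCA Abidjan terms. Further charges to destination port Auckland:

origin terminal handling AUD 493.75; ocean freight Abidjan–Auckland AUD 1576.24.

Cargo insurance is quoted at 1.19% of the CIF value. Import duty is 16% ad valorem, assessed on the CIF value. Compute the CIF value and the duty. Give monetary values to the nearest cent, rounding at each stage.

CIF value: AUD 27696.77; import duty: AUD 4431.48

Let C be the CIF value. C = FCA price + pre-shipment costs + freight + 1.19% × C
C − 1.19% × C = 25297.19 + 493.75 + 1576.24
0.9881 × C = 27367.18
C = 27367.18 / 0.9881 = 27696.77
Insurance premium = 1.19% × 27696.77 = 329.59
Import duty = 27696.77 × 16% = 4431.48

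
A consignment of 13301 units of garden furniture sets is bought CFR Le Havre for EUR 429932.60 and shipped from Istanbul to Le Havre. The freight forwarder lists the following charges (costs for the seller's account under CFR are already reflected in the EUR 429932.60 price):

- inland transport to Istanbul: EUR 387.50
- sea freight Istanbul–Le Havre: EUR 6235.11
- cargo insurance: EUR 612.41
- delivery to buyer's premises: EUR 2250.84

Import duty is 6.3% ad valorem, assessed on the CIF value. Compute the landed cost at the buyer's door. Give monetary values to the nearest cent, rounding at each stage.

CFR: the seller pays costs through ocean freight to the destination port, but not insurance.
Already in the invoice (seller's account under CFR): inland to port, freight — exclude.
CIF value = CFR price + insurance = 429932.60 + 612.41 = 430545.01
Import duty = 430545.01 × 6.3% = 27124.34
Buyer bears: insurance 612.41 + delivery 2250.84 + duty 27124.34 = 29987.59
Landed cost = invoice 429932.60 + 29987.59 = 459920.19

Total landed cost: EUR 459920.19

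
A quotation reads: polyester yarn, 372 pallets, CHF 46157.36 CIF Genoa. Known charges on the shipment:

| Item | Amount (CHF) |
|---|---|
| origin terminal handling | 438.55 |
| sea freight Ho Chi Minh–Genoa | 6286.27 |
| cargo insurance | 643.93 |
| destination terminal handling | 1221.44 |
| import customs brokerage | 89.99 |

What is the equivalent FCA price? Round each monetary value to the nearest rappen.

FCA price: CHF 38788.61

Not relevant to the conversion: destination terminal, brokerage — on the buyer under both terms; not part of either seller's price.
From CIF to FCA, the seller no longer bears: origin terminal, freight, insurance.
FCA price = 46157.36 − 438.55 − 6286.27 − 643.93 = 38788.61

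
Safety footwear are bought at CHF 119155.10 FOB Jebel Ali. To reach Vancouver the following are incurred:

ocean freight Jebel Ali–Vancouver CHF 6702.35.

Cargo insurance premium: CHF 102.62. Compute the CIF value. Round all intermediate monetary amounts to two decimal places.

CIF value: CHF 125960.07

CIF = FOB price + freight + insurance
CIF = 119155.10 + 6702.35 + 102.62 = 125960.07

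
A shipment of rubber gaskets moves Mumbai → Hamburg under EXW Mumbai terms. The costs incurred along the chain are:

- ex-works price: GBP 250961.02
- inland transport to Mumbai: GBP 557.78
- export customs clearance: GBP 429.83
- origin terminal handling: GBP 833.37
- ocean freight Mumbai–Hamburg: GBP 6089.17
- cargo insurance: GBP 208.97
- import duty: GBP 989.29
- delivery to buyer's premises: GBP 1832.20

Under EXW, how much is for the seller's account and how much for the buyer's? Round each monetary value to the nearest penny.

Seller: GBP 250961.02; buyer: GBP 10940.61

EXW: the seller makes goods available at their premises; the buyer bears all onward costs.
Seller's account: goods 250961.02 = 250961.02
Buyer's account: inland to port 557.78 + export clearance 429.83 + origin terminal 833.37 + freight 6089.17 + insurance 208.97 + duty 989.29 + delivery 1832.20 = 10940.61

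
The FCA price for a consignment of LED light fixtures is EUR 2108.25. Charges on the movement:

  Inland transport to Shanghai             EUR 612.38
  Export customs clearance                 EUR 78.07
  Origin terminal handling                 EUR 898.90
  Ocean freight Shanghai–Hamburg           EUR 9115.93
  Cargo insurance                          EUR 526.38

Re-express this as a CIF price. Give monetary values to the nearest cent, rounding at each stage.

Not relevant to the conversion: export clearance, inland to port — on the seller under both FCA and CIF; already in the FCA price and stays in the CIF price.
From FCA to CIF, the seller additionally bears: origin terminal, freight, insurance.
CIF price = 2108.25 + 898.90 + 9115.93 + 526.38 = 12649.46

CIF price: EUR 12649.46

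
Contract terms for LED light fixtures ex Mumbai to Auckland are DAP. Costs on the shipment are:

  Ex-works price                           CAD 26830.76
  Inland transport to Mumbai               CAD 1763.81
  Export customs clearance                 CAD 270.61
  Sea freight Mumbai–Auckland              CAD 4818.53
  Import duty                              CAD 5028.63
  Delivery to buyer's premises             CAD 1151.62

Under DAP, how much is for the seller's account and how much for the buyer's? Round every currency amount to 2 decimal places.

DAP: the seller bears all costs to the named destination except import duty and clearance.
Seller's account: goods 26830.76 + inland to port 1763.81 + export clearance 270.61 + freight 4818.53 + delivery 1151.62 = 34835.33
Buyer's account: duty 5028.63 = 5028.63

Seller: CAD 34835.33; buyer: CAD 5028.63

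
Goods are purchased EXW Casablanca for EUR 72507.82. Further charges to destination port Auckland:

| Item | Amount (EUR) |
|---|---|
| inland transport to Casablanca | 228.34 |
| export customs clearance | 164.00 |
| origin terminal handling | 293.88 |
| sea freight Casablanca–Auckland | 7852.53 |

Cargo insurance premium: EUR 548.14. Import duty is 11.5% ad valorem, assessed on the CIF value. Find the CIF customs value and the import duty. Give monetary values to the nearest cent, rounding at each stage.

CIF value: EUR 81594.71; import duty: EUR 9383.39

CIF = EXW price + pre-shipment costs + freight + insurance
CIF = 72507.82 + 228.34 + 164.00 + 293.88 + 7852.53 + 548.14 = 81594.71
Import duty = 81594.71 × 11.5% = 9383.39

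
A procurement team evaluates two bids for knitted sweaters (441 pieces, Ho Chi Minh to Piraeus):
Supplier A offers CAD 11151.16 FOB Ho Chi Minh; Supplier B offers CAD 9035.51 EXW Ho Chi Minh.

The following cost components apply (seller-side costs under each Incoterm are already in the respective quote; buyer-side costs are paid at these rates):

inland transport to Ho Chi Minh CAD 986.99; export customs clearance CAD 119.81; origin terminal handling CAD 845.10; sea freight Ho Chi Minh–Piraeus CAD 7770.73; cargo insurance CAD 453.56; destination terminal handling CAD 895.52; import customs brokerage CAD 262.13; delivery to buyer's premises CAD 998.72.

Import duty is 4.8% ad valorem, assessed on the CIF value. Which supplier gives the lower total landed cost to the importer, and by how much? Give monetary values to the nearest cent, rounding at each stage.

Supplier B is cheaper by CAD 171.61

Supplier A (FOB):
CIF value = FOB price + freight + insurance = 11151.16 + 7770.73 + 453.56 = 19375.45
Import duty = 19375.45 × 4.8% = 930.02
Buyer bears (A): 7770.73 + 453.56 + 895.52 + 262.13 + 998.72 = 10380.66
Landed cost (A) = invoice 11151.16 + 10380.66 + duty 930.02 = 22461.84
Supplier B (EXW):
CIF value = EXW price + inland to port + export clearance + origin terminal + freight + insurance = 9035.51 + 986.99 + 119.81 + 845.10 + 7770.73 + 453.56 = 19211.70
Import duty = 19211.70 × 4.8% = 922.16
Buyer bears (B): 986.99 + 119.81 + 845.10 + 7770.73 + 453.56 + 895.52 + 262.13 + 998.72 = 12332.56
Landed cost (B) = invoice 9035.51 + 12332.56 + duty 922.16 = 22290.23
Difference = |22461.84 − 22290.23| = 171.61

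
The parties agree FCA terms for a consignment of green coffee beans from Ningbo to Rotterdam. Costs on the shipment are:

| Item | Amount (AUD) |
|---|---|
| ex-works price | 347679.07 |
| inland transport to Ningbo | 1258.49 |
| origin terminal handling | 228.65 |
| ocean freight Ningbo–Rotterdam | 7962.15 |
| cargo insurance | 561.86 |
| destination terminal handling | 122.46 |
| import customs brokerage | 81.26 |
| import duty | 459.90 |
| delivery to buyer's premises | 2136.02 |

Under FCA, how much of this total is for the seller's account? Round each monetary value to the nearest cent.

Seller's account: AUD 348937.56

FCA: the seller delivers export-cleared goods to the carrier; the buyer bears costs from that point.
Seller's account: goods 347679.07 + inland to port 1258.49 = 348937.56
Buyer's account: origin terminal 228.65 + freight 7962.15 + insurance 561.86 + destination terminal 122.46 + brokerage 81.26 + duty 459.90 + delivery 2136.02 = 11552.30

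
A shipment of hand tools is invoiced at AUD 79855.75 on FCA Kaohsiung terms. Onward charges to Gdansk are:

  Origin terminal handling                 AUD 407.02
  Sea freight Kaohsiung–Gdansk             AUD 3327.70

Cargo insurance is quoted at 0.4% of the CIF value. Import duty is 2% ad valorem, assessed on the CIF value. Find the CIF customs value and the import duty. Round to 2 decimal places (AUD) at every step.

CIF value: AUD 83926.17; import duty: AUD 1678.52

Let C be the CIF value. C = FCA price + pre-shipment costs + freight + 0.4% × C
C − 0.4% × C = 79855.75 + 407.02 + 3327.70
0.996 × C = 83590.47
C = 83590.47 / 0.996 = 83926.17
Insurance premium = 0.4% × 83926.17 = 335.70
Import duty = 83926.17 × 2% = 1678.52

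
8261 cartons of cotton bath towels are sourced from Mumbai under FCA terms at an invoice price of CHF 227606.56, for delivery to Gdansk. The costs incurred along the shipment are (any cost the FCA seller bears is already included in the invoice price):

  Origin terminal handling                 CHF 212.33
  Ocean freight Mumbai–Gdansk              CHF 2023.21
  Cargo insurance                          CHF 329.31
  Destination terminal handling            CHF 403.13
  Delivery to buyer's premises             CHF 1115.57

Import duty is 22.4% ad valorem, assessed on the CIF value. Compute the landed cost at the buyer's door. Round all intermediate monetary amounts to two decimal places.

FCA: the seller delivers export-cleared goods to the carrier; the buyer bears costs from that point.
CIF value = FCA price + origin terminal + freight + insurance = 227606.56 + 212.33 + 2023.21 + 329.31 = 230171.41
Import duty = 230171.41 × 22.4% = 51558.40
Buyer bears: origin terminal 212.33 + freight 2023.21 + insurance 329.31 + destination terminal 403.13 + delivery 1115.57 + duty 51558.40 = 55641.95
Landed cost = invoice 227606.56 + 55641.95 = 283248.51

Total landed cost: CHF 283248.51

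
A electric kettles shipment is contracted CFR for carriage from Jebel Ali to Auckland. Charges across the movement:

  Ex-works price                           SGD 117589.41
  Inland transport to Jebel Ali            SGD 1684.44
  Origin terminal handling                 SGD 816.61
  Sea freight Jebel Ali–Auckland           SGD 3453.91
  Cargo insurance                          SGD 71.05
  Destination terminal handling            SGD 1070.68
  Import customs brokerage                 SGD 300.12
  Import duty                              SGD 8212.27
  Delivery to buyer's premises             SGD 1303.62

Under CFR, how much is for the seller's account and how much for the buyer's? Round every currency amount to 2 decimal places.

Seller: SGD 123544.37; buyer: SGD 10957.74

CFR: the seller pays costs through ocean freight to the destination port, but not insurance.
Seller's account: goods 117589.41 + inland to port 1684.44 + origin terminal 816.61 + freight 3453.91 = 123544.37
Buyer's account: insurance 71.05 + destination terminal 1070.68 + brokerage 300.12 + duty 8212.27 + delivery 1303.62 = 10957.74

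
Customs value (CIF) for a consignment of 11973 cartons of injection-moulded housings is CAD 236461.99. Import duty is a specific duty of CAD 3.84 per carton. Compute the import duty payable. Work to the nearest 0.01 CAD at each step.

Import duty: CAD 45976.32

Import duty = 11973 × 3.84 = 45976.32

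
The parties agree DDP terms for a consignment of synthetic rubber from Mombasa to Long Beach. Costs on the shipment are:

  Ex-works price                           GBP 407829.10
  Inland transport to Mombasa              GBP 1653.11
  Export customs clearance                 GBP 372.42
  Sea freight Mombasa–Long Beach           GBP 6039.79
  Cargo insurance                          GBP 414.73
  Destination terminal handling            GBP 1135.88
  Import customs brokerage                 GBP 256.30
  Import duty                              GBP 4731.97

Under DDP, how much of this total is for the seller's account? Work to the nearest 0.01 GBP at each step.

Seller's account: GBP 422433.30

DDP: the seller bears all costs including import duty.
Seller's account: goods 407829.10 + inland to port 1653.11 + export clearance 372.42 + freight 6039.79 + insurance 414.73 + destination terminal 1135.88 + brokerage 256.30 + duty 4731.97 = 422433.30
Buyer's account: 0.00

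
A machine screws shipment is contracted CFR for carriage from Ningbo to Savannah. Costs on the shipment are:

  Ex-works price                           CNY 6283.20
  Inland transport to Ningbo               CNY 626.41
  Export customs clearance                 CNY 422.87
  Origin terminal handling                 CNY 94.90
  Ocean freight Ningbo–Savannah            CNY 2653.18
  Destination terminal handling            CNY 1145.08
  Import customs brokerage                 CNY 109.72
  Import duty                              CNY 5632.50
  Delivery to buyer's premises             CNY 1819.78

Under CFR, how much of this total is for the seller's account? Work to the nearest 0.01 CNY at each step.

CFR: the seller pays costs through ocean freight to the destination port, but not insurance.
Seller's account: goods 6283.20 + inland to port 626.41 + export clearance 422.87 + origin terminal 94.90 + freight 2653.18 = 10080.56
Buyer's account: destination terminal 1145.08 + brokerage 109.72 + duty 5632.50 + delivery 1819.78 = 8707.08

Seller's account: CNY 10080.56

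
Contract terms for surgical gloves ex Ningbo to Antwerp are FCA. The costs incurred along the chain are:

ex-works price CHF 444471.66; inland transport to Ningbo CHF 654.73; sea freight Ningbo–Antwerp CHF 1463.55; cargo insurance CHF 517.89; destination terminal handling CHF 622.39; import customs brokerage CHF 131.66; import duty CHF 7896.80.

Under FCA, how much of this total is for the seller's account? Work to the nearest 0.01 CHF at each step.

Seller's account: CHF 445126.39

FCA: the seller delivers export-cleared goods to the carrier; the buyer bears costs from that point.
Seller's account: goods 444471.66 + inland to port 654.73 = 445126.39
Buyer's account: freight 1463.55 + insurance 517.89 + destination terminal 622.39 + brokerage 131.66 + duty 7896.80 = 10632.29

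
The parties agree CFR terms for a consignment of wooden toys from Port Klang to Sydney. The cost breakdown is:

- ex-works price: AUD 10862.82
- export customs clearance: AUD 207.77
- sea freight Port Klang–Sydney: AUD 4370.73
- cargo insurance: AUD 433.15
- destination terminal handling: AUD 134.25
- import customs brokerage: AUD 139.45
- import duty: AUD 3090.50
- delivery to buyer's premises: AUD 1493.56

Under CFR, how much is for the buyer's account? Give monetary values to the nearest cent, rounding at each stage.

Buyer's account: AUD 5290.91

CFR: the seller pays costs through ocean freight to the destination port, but not insurance.
Seller's account: goods 10862.82 + export clearance 207.77 + freight 4370.73 = 15441.32
Buyer's account: insurance 433.15 + destination terminal 134.25 + brokerage 139.45 + duty 3090.50 + delivery 1493.56 = 5290.91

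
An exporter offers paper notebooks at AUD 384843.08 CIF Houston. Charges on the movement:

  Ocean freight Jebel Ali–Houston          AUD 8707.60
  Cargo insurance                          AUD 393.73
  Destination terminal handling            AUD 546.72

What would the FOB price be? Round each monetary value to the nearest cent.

FOB price: AUD 375741.75

Not relevant to the conversion: destination terminal — on the buyer under both terms; not part of either seller's price.
From CIF to FOB, the seller no longer bears: freight, insurance.
FOB price = 384843.08 − 8707.60 − 393.73 = 375741.75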